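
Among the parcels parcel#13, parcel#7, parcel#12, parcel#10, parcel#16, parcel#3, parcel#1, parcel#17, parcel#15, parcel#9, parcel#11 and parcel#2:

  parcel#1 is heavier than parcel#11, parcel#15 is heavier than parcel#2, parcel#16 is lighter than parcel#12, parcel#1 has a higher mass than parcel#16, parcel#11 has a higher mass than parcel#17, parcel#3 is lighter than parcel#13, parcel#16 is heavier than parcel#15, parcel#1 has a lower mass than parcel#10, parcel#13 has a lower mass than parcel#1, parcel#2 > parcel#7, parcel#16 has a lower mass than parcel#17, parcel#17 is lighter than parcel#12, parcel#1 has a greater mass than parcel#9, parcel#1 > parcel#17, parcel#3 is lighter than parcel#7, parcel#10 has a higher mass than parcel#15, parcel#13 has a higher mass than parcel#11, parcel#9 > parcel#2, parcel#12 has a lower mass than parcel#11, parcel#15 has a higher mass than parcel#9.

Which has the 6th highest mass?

Piecing the relations together gives one ordering: parcel#3 < parcel#7 < parcel#2 < parcel#9 < parcel#15 < parcel#16 < parcel#17 < parcel#12 < parcel#11 < parcel#13 < parcel#1 < parcel#10.
Counting 6 from the largest end gives parcel#17.

parcel#17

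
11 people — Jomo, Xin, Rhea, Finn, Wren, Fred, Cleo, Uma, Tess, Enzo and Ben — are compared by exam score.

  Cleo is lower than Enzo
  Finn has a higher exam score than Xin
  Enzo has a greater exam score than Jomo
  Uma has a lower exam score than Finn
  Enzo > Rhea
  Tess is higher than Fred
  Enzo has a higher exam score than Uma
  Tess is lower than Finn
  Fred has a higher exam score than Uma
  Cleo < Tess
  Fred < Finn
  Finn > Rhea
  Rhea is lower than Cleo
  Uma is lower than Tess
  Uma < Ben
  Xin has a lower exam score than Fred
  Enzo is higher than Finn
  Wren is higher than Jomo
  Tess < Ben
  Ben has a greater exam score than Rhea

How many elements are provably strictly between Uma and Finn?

Chaining upward from Uma reaches: Fred, Tess, Ben, Enzo.
Chaining downward from Finn reaches: Rhea, Xin, Fred, Cleo, Tess.
Strictly between Uma and Finn are those in both lists: Fred, Tess — 2 elements.

2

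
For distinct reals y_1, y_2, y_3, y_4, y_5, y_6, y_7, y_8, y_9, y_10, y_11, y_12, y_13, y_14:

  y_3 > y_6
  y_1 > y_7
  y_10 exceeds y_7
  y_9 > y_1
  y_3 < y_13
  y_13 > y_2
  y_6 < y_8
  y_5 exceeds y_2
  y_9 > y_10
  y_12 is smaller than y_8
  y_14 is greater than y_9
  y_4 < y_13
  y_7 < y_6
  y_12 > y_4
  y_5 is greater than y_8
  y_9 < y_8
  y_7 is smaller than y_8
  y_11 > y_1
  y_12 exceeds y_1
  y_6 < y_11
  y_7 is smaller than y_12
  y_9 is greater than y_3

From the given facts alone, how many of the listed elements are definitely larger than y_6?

7

Directly above y_6: y_3, y_11, y_8.
One step further: y_9, y_13, y_5 (6 so far).
One step further: y_14 (7 so far).
No other element is forced above y_6 by the given relations, so the count is 7.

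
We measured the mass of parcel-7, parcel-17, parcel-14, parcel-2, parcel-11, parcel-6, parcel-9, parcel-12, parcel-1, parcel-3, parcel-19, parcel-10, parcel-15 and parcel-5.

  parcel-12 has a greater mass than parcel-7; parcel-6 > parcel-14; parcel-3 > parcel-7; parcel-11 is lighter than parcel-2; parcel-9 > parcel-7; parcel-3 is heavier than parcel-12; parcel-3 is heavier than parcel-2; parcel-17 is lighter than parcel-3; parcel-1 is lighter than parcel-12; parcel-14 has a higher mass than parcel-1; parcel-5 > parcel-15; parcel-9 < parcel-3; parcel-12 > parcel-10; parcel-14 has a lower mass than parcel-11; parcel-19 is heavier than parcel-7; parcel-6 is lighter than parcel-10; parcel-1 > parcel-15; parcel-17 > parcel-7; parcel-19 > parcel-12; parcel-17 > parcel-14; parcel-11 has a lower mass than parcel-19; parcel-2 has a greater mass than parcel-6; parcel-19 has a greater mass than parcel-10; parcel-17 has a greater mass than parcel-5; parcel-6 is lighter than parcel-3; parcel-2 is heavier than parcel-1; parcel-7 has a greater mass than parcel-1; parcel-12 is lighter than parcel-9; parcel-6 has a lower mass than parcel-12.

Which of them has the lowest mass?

parcel-15

parcel-1 is not least since parcel-15 < parcel-1; parcel-5 is not least since parcel-15 < parcel-5; parcel-14 is not least since parcel-1 < parcel-14; parcel-11 is not least since parcel-14 < parcel-11; parcel-6 is not least since parcel-14 < parcel-6; parcel-10 is not least since parcel-6 < parcel-10; parcel-2 is not least since parcel-6 < parcel-2; parcel-7 is not least since parcel-1 < parcel-7; parcel-12 is not least since parcel-7 < parcel-12; parcel-17 is not least since parcel-14 < parcel-17; parcel-19 is not least since parcel-12 < parcel-19; parcel-9 is not least since parcel-7 < parcel-9; parcel-3 is not least since parcel-9 < parcel-3.
Only parcel-15 has nothing below it, so parcel-15 is the lowest mass.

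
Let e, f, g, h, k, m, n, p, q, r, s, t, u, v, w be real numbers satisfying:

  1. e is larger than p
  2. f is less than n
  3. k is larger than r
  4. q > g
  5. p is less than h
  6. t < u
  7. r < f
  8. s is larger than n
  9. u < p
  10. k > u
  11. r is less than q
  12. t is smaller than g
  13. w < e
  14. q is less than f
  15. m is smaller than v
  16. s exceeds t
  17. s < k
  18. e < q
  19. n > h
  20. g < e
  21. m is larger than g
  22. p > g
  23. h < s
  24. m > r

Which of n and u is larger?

n

Link the given pairs in sequence: u < p; p < e; e < q; q < f; f < n.
Chaining these gives u < p < e < q < f < n.
So u < n; n is the larger of the two.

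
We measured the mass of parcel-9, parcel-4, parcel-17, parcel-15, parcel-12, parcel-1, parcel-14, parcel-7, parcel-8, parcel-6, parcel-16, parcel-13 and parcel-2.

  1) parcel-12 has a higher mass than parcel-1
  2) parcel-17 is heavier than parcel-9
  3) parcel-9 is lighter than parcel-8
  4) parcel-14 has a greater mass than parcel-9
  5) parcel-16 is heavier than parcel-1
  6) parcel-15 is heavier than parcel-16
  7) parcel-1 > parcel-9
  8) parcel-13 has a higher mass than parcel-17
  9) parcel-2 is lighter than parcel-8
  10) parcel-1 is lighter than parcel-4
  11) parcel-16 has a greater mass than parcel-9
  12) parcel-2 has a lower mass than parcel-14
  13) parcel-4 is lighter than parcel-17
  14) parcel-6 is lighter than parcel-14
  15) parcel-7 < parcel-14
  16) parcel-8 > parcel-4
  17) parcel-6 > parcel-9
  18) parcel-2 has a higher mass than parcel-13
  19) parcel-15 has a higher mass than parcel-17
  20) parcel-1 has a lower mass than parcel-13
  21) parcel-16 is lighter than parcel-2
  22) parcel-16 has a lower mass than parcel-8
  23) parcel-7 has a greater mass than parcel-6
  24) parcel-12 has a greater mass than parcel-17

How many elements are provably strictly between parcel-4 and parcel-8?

3

Chaining upward from parcel-4 reaches: parcel-17, parcel-12, parcel-13, parcel-2, parcel-14, parcel-15.
Chaining downward from parcel-8 reaches: parcel-9, parcel-1, parcel-16, parcel-17, parcel-13, parcel-2.
Strictly between parcel-4 and parcel-8 are those in both lists: parcel-17, parcel-13, parcel-2 — 3 elements.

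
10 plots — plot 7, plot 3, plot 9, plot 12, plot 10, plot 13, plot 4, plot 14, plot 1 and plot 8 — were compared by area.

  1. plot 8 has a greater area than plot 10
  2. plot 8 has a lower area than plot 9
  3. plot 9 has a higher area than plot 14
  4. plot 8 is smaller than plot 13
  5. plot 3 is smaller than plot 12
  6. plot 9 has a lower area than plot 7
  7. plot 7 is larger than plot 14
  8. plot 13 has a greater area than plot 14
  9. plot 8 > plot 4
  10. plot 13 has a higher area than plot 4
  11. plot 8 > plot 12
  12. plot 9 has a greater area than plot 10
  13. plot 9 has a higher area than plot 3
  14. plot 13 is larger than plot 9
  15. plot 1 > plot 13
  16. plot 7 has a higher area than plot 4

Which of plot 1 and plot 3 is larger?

plot 1

plot 3 < plot 12 and plot 12 < plot 8 give plot 3 < plot 8.
Then plot 8 < plot 9 extends the chain to plot 9.
Then plot 9 < plot 13 extends the chain to plot 13.
With plot 13 < plot 1: plot 3 < plot 12 < plot 8 < plot 9 < plot 13 < plot 1.
So plot 3 < plot 1; plot 1 is the larger of the two.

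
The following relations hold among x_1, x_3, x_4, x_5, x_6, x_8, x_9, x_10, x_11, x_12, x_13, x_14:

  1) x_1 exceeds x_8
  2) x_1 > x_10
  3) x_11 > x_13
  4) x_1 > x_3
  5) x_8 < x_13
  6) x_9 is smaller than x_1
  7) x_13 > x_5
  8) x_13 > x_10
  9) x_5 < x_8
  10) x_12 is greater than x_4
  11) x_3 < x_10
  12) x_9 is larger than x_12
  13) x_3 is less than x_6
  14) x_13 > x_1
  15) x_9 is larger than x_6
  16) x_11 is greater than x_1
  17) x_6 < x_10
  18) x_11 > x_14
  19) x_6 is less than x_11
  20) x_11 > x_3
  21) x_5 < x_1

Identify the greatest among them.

x_4 is not greatest since x_4 < x_12; x_5 is not greatest since x_5 < x_8; x_8 is not greatest since x_8 < x_1; x_3 is not greatest since x_3 < x_6; x_6 is not greatest since x_6 < x_9; x_12 is not greatest since x_12 < x_9; x_9 is not greatest since x_9 < x_1; x_10 is not greatest since x_10 < x_13; x_1 is not greatest since x_1 < x_11; x_14 is not greatest since x_14 < x_11; x_13 is not greatest since x_13 < x_11.
Only x_11 has nothing above it, so x_11 is the greatest.

x_11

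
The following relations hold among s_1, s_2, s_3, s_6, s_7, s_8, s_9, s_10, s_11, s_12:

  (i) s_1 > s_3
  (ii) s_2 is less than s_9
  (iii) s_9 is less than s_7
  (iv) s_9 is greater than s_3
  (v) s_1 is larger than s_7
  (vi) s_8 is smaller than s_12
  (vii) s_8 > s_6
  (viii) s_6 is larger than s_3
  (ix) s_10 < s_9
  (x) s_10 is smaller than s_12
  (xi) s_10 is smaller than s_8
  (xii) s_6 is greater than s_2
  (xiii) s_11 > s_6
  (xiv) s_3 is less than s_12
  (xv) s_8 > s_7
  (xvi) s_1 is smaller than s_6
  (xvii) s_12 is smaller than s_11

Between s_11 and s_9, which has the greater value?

s_11

Link the given pairs in sequence: s_9 < s_7; s_7 < s_1; s_1 < s_6; s_6 < s_8; s_8 < s_12; s_12 < s_11.
Chaining these gives s_9 < s_7 < s_1 < s_6 < s_8 < s_12 < s_11.
So s_9 < s_11; s_11 is the larger of the two.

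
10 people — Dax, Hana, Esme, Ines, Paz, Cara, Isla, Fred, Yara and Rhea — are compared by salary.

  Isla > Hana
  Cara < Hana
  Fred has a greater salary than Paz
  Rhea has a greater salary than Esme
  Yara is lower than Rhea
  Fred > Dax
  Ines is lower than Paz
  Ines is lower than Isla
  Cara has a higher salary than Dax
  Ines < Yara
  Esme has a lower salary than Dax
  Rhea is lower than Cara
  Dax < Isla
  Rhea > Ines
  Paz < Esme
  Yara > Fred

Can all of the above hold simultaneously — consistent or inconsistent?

The single ordering Ines < Paz < Esme < Dax < Fred < Yara < Rhea < Cara < Hana < Isla satisfies every listed relation, so no contradiction arises.

consistent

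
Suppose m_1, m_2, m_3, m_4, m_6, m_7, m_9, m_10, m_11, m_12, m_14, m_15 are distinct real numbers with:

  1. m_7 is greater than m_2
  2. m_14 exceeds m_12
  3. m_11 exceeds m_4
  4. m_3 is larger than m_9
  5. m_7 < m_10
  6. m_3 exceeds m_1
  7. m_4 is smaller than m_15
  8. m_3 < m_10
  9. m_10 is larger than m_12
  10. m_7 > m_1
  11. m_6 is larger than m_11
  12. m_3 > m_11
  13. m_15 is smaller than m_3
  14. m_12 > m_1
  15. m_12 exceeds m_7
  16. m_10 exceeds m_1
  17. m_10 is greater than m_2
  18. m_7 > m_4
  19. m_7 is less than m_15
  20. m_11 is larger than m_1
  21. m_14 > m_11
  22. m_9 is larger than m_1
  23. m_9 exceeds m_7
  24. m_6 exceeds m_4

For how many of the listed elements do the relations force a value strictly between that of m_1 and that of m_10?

6

Chaining upward from m_1 reaches: m_7, m_9, m_15, m_11, m_12, m_3, m_14, m_6.
Chaining downward from m_10 reaches: m_2, m_4, m_7, m_9, m_15, m_11, m_12, m_3.
Strictly between m_1 and m_10 are those in both lists: m_7, m_9, m_15, m_11, m_12, m_3 — 6 elements.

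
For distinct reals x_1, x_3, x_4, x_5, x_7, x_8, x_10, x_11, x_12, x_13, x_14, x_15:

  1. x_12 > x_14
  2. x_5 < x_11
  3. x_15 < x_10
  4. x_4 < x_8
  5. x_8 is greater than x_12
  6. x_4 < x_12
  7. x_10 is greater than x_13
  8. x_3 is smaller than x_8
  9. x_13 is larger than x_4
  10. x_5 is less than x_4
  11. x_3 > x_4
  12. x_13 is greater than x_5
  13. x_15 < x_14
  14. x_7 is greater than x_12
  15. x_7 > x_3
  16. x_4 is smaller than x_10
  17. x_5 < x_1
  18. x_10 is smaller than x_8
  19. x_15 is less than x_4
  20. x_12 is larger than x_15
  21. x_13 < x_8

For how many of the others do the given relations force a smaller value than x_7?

6

Directly below x_7: x_3, x_12.
One step further: x_15, x_4, x_14 (5 so far).
One step further: x_5 (6 so far).
No other element is forced below x_7 by the given relations, so the count is 6.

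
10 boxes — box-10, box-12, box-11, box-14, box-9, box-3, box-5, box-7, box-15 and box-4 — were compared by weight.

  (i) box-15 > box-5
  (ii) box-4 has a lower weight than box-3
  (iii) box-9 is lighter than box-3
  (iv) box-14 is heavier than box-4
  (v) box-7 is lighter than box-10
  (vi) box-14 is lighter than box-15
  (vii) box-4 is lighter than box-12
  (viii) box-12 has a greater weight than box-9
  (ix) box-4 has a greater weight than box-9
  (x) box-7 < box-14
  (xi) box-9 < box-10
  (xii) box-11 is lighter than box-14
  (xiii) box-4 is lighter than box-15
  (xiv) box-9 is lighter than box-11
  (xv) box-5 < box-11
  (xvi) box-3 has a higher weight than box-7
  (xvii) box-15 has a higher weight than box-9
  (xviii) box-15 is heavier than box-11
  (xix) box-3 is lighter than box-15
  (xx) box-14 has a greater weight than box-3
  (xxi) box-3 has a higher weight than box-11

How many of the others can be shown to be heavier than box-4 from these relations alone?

4

The elements the relations force above box-4 are box-3, box-12, box-14, box-15 — no chain reaches any other.
That is 4.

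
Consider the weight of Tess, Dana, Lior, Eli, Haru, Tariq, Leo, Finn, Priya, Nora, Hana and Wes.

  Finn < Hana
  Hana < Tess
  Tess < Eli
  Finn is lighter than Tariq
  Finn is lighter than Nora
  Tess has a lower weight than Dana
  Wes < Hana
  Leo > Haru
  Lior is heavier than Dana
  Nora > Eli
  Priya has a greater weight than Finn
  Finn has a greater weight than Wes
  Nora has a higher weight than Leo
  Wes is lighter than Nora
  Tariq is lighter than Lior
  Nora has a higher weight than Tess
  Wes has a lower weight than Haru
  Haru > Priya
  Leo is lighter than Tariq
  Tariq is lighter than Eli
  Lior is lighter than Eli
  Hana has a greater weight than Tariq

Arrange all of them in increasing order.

Wes < Finn < Priya < Haru < Leo < Tariq < Hana < Tess < Dana < Lior < Eli < Nora

Nothing is placed below Wes, so it is least; from there Wes < Finn; Finn < Priya; Priya < Haru; Haru < Leo; Leo < Tariq; Tariq < Hana; Hana < Tess; Tess < Dana; Dana < Lior; Lior < Eli; Eli < Nora, each given directly.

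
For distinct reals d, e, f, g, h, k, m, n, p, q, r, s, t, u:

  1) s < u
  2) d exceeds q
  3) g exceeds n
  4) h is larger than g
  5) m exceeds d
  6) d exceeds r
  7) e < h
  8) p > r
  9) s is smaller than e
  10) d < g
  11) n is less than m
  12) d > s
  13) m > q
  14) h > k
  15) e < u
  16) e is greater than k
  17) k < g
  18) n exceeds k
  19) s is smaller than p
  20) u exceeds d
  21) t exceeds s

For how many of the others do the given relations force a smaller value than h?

The elements the relations force below h are s, q, r, k, e, n, d, g — no chain reaches any other.
That is 8.

8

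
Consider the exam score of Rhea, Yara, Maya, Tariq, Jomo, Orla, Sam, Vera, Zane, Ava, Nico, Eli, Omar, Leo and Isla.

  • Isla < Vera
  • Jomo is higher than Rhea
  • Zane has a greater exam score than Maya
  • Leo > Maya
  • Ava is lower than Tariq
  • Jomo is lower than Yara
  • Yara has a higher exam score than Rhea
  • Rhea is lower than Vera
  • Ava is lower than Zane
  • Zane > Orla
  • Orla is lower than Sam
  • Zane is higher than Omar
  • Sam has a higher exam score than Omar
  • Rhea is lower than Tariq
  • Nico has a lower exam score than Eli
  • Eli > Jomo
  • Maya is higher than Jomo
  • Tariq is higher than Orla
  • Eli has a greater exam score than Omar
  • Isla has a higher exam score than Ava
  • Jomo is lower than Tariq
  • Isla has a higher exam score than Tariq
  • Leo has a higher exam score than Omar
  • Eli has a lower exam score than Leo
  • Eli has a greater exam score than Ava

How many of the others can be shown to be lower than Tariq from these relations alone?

4

From Tariq the given relations immediately reach Rhea, Ava, Jomo, Orla.
No other element is forced below Tariq by the given relations, so the count is 4.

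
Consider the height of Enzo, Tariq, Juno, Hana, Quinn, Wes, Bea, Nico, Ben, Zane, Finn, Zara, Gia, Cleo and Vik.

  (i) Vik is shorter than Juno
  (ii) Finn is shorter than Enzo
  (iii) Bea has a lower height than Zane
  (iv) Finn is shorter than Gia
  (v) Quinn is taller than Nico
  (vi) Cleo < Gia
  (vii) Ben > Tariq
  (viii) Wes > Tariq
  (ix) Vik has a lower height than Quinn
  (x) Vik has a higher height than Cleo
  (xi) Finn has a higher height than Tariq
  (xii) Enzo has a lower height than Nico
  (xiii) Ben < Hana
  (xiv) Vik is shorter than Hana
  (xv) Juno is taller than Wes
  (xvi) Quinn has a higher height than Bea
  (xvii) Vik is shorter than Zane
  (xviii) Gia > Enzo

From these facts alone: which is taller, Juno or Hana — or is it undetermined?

undetermined

Following every chain through Hana: below Hana we get Cleo, Tariq, Ben, Vik.
Juno is not reached, and no chain runs the other way from Juno to Hana.
So the given relations leave the order of Hana and Juno undetermined.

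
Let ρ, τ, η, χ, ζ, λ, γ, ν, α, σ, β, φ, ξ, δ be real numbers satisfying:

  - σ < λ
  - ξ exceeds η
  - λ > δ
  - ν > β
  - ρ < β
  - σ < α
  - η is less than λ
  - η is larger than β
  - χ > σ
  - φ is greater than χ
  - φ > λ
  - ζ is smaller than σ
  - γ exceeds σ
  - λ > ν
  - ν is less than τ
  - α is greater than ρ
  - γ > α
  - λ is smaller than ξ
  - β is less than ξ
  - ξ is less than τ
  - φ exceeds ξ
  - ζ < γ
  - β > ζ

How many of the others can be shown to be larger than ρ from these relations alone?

The elements the relations force above ρ are α, β, ν, η, λ, γ, ξ, τ, φ — no chain reaches any other.
That is 9.

9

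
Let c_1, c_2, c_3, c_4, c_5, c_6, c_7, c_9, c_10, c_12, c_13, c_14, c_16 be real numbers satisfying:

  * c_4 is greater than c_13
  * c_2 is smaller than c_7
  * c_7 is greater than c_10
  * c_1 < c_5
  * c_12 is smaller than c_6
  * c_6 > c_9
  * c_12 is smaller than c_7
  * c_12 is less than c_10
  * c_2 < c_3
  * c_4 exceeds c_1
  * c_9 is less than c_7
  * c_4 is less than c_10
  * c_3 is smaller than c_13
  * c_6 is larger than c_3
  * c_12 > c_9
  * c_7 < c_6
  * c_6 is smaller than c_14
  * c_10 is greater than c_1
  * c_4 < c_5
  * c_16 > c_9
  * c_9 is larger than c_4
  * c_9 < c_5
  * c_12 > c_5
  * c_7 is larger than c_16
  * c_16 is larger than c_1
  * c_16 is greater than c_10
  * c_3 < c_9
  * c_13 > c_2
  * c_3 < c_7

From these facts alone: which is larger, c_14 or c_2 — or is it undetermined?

c_2 < c_3 and c_3 < c_13 give c_2 < c_13.
Then c_13 < c_4 extends the chain to c_4.
With c_4 < c_9: c_2 < c_3 < c_13 < c_4 < c_9.
With c_9 < c_5: c_2 < c_3 < c_13 < c_4 < c_9 < c_5.
With c_5 < c_12: c_2 < c_3 < c_13 < c_4 < c_9 < c_5 < c_12.
Then c_12 < c_10 extends the chain to c_10.
Then c_10 < c_16 extends the chain to c_16.
Then c_16 < c_7 extends the chain to c_7.
Then c_7 < c_6 extends the chain to c_6.
With c_6 < c_14: c_2 < c_3 < c_13 < c_4 < c_9 < c_5 < c_12 < c_10 < c_16 < c_7 < c_6 < c_14.
So c_14 is larger.

c_14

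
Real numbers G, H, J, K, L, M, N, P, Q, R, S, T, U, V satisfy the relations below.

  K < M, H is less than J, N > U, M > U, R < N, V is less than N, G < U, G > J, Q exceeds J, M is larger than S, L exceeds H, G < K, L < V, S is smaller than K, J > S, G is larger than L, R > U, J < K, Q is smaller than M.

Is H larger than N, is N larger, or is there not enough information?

The relevant relations are H < J; J < G; G < U; U < R; R < N.
Together: H < J < G < U < R < N.
So N is larger.

N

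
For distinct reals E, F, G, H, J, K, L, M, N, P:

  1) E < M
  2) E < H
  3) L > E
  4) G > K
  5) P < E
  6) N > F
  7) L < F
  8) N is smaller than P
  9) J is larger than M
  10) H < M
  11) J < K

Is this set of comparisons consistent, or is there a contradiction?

We have E < L stated directly, yet also L < F < N < P < E by chaining the others — so L < E. Contradiction.

inconsistent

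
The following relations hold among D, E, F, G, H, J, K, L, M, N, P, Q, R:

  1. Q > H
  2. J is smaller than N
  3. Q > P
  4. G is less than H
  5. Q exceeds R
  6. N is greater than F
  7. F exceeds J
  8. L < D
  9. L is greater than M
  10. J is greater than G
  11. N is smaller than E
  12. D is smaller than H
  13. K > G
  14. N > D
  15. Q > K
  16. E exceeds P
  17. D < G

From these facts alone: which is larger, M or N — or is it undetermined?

N

M < L and L < D give M < D.
With D < G: M < L < D < G.
With G < J: M < L < D < G < J.
Then J < F extends the chain to F.
With F < N: M < L < D < G < J < F < N.
So N is larger.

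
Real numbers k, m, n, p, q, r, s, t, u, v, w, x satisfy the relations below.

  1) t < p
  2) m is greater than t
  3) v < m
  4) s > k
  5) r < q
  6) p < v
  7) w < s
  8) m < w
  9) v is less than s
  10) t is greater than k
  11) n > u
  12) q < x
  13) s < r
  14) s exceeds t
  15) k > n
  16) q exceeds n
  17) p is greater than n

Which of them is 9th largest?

Chaining the given pairs: u < n < k < t < p < v < m < w < s < r < q < x.
Counting 9 from the largest end gives t.

t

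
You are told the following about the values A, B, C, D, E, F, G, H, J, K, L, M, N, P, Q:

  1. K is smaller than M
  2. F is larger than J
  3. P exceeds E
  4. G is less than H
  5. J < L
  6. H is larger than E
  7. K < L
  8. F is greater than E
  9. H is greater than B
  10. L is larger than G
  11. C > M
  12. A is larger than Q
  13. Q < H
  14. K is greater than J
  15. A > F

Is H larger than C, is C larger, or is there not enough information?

Following every chain through C: below C we get J, K, M.
H is not reached, and no chain runs the other way from H to C.
So the given relations leave the order of C and H undetermined.

undetermined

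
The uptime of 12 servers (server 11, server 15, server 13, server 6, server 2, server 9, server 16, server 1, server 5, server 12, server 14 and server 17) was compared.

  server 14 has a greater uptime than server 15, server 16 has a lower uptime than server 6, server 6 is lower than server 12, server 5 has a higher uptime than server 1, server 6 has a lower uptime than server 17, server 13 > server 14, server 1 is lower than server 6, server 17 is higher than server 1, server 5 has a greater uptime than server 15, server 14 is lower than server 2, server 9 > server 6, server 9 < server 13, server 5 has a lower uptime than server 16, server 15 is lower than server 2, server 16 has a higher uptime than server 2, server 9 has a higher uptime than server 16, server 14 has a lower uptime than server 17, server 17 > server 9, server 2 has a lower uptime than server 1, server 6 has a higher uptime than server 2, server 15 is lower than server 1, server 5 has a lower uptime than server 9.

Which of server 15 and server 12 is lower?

server 15

The relevant relations are server 15 < server 14; server 14 < server 2; server 2 < server 1; server 1 < server 5; server 5 < server 16; server 16 < server 6; server 6 < server 12.
Chaining these gives server 15 < server 14 < server 2 < server 1 < server 5 < server 16 < server 6 < server 12.
So server 15 < server 12; server 15 is the lower of the two.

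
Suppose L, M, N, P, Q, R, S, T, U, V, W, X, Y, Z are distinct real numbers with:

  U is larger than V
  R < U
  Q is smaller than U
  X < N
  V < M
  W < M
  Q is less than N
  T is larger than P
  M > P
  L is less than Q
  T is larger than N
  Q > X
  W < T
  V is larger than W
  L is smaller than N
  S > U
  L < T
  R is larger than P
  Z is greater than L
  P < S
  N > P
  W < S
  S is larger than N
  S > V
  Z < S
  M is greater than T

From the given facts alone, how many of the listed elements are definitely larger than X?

From X the given relations immediately reach Q, N.
From those, U, T, S — 5 in total.
From those, M — 6 in total.
Nothing else is reachable above X; 6 in all.

6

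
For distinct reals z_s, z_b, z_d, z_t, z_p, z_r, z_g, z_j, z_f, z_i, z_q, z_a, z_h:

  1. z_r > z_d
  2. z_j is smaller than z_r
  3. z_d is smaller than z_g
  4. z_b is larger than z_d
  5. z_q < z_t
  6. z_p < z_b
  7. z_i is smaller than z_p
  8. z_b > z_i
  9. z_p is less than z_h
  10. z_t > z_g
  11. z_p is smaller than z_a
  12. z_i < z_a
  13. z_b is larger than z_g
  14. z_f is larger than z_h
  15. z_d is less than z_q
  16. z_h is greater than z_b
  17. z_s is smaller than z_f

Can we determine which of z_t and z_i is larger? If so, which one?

undetermined

Following every chain through z_i: above z_i we get z_p, z_b, z_a, z_h, z_f.
z_t is not reached, and no chain runs the other way from z_t to z_i.
So the given relations leave the order of z_i and z_t undetermined.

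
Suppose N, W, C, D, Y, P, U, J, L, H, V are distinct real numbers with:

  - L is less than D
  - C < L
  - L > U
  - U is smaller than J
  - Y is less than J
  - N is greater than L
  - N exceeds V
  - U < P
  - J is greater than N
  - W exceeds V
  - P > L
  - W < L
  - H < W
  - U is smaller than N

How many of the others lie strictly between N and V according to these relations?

2

The relations place V below N. An element lies strictly between them when it is forced above V and also forced below N.
Above V: {W, L, D, P, J}. Below N: {U, C, H, W, L}.
Intersection: {W, L} — 2.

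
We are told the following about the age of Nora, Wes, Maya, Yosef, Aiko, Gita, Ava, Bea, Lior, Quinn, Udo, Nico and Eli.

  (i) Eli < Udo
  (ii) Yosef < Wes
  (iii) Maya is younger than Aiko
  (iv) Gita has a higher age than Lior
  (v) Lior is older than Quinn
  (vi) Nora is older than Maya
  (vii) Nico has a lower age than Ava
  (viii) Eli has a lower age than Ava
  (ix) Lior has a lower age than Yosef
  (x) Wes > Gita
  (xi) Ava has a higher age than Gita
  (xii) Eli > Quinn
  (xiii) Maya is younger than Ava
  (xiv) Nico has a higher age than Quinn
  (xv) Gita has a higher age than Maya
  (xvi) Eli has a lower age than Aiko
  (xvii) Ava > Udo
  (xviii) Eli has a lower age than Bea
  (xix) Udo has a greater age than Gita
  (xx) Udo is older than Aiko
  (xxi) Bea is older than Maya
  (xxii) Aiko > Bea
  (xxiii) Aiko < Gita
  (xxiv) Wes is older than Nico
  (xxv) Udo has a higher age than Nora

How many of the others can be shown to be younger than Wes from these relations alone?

9

The elements the relations force below Wes are Maya, Quinn, Lior, Eli, Bea, Nico, Aiko, Gita, Yosef — no chain reaches any other.
That is 9.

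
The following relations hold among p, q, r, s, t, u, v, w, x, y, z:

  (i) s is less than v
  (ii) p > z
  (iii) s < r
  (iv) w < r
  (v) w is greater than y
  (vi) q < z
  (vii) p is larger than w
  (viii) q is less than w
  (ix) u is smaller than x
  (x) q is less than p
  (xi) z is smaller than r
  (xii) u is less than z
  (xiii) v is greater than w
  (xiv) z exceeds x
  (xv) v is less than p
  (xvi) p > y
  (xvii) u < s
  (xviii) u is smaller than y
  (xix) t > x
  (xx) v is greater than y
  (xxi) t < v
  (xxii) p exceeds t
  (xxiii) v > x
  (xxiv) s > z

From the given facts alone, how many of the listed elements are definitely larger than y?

The elements the relations force above y are w, r, v, p — no chain reaches any other.
That is 4.

4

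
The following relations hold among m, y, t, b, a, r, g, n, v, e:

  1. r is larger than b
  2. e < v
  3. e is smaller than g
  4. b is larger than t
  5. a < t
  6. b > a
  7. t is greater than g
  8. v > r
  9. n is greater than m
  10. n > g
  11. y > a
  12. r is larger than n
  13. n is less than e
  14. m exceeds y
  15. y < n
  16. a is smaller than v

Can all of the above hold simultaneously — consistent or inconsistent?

We have g < n stated directly, yet also n < e < g by chaining the others — so n < g. Contradiction.

inconsistent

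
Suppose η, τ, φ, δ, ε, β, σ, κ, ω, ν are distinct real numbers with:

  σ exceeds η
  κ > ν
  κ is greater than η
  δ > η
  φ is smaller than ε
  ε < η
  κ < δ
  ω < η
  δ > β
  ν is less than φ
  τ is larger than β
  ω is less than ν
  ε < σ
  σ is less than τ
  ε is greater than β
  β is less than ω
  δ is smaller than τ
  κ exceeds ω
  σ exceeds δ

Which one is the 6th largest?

Piecing the relations together gives one ordering: β < ω < ν < φ < ε < η < κ < δ < σ < τ.
Counting 6 from the largest end gives ε.

ε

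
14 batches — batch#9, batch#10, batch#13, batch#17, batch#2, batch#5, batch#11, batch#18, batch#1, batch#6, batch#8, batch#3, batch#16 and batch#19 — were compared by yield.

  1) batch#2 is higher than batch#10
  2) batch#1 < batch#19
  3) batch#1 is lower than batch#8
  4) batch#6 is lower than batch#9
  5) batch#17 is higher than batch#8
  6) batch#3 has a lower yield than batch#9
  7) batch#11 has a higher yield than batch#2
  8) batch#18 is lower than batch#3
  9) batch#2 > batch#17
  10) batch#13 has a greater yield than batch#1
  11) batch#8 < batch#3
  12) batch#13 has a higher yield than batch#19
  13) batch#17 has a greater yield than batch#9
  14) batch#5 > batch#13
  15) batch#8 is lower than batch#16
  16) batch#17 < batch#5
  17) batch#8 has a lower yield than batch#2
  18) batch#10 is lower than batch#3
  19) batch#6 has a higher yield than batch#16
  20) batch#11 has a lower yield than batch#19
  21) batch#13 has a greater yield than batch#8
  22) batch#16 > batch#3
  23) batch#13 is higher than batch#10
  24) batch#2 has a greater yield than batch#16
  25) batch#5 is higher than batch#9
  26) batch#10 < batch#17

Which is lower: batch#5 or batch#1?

Link the given pairs in sequence: batch#1 < batch#8; batch#8 < batch#3; batch#3 < batch#16; batch#16 < batch#6; batch#6 < batch#9; batch#9 < batch#17; batch#17 < batch#2; batch#2 < batch#11; batch#11 < batch#19; batch#19 < batch#13; batch#13 < batch#5.
Together: batch#1 < batch#8 < batch#3 < batch#16 < batch#6 < batch#9 < batch#17 < batch#2 < batch#11 < batch#19 < batch#13 < batch#5.
So batch#1 < batch#5; batch#1 is the lower of the two.

batch#1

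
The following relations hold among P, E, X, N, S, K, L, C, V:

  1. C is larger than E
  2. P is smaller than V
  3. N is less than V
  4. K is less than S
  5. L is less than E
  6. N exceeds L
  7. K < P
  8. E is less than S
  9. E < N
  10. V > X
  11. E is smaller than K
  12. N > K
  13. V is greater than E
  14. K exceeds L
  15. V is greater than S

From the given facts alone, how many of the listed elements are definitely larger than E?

From E the given relations immediately reach K, N, S, C, V.
From those, P — 6 in total.
Nothing else is reachable above E; 6 in all.

6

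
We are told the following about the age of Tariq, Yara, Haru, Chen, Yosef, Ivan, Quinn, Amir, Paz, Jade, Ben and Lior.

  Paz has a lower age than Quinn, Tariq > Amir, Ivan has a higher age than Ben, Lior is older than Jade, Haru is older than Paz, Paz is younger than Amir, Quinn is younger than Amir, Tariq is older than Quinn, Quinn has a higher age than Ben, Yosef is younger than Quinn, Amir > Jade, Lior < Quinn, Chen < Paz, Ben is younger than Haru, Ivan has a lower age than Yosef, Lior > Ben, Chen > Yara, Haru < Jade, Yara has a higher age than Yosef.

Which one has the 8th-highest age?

Piecing the relations together gives one ordering: Ben < Ivan < Yosef < Yara < Chen < Paz < Haru < Jade < Lior < Quinn < Amir < Tariq.
Counting 8 from the largest end gives Chen.

Chen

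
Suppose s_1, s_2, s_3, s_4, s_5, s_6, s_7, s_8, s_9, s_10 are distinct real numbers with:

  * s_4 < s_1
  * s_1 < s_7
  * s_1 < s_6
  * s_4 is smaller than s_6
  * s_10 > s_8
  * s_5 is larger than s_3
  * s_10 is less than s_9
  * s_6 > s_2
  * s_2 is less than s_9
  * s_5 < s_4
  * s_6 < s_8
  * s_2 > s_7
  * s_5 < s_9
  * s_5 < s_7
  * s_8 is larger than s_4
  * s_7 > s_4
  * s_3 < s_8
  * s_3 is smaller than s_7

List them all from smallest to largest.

The consecutive links are each given: s_3 < s_5; s_5 < s_4; s_4 < s_1; s_1 < s_7; s_7 < s_2; s_2 < s_6; s_6 < s_8; s_8 < s_10; s_10 < s_9.

s_3 < s_5 < s_4 < s_1 < s_7 < s_2 < s_6 < s_8 < s_10 < s_9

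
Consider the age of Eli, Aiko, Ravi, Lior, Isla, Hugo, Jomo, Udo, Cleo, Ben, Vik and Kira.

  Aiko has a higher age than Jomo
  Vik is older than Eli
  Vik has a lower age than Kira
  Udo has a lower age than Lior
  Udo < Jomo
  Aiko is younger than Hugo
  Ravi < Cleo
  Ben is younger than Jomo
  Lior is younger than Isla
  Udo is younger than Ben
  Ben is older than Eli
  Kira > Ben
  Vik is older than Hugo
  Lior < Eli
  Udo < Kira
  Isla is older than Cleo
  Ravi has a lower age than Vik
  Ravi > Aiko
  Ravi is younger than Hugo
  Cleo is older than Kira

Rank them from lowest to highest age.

Nothing is placed below Udo, so it is least; from there Udo < Lior; Lior < Eli; Eli < Ben; Ben < Jomo; Jomo < Aiko; Aiko < Ravi; Ravi < Hugo; Hugo < Vik; Vik < Kira; Kira < Cleo; Cleo < Isla, each given directly.

Udo < Lior < Eli < Ben < Jomo < Aiko < Ravi < Hugo < Vik < Kira < Cleo < Isla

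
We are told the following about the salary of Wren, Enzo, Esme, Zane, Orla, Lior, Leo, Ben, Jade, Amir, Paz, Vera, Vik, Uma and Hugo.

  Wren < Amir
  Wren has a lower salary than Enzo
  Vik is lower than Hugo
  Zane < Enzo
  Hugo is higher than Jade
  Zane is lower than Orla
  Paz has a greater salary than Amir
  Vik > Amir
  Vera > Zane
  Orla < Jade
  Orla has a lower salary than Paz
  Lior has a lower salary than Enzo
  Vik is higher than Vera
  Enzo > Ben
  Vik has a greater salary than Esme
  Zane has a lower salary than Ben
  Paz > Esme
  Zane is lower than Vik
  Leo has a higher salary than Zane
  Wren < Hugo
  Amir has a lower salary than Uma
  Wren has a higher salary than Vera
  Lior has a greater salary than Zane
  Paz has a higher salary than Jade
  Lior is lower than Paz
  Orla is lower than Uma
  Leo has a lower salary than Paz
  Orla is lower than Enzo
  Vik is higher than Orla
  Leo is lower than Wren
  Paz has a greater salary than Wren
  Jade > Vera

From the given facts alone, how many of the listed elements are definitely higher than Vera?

8

The elements the relations force above Vera are Wren, Jade, Amir, Vik, Hugo, Paz, Uma, Enzo — no chain reaches any other.
That is 8.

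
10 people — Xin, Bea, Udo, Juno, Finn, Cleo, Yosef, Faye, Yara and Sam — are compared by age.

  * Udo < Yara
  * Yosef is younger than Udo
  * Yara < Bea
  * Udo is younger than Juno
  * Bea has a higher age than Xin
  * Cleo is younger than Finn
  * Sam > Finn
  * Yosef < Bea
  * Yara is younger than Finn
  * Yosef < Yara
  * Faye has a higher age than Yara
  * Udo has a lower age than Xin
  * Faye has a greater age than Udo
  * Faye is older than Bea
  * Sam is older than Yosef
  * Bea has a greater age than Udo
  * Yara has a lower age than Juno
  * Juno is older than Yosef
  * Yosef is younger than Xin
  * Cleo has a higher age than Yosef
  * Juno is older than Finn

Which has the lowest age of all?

Yosef

Cleo is not least since Yosef < Cleo; Udo is not least since Yosef < Udo; Yara is not least since Yosef < Yara; Xin is not least since Udo < Xin; Bea is not least since Yosef < Bea; Finn is not least since Cleo < Finn; Juno is not least since Yara < Juno; Sam is not least since Yosef < Sam; Faye is not least since Yara < Faye.
Only Yosef has nothing below it, so Yosef is the lowest age.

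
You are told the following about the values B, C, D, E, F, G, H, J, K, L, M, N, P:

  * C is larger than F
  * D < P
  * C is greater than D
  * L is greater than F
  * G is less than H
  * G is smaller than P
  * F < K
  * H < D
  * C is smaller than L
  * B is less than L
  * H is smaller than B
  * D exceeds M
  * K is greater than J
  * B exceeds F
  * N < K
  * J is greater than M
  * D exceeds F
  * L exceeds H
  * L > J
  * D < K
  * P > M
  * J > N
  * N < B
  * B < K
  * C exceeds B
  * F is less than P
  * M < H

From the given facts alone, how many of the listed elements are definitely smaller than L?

Directly below L: F, J, H, B, C.
One step further: N, M, G, D (9 so far).
No other element is forced below L by the given relations, so the count is 9.

9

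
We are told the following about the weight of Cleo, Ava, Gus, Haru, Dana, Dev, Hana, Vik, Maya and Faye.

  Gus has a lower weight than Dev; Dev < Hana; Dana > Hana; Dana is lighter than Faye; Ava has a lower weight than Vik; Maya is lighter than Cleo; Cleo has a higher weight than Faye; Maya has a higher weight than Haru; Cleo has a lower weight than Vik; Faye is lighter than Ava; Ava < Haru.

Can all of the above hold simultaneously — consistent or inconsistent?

The single ordering Gus < Dev < Hana < Dana < Faye < Ava < Haru < Maya < Cleo < Vik satisfies every listed relation, so no contradiction arises.

consistent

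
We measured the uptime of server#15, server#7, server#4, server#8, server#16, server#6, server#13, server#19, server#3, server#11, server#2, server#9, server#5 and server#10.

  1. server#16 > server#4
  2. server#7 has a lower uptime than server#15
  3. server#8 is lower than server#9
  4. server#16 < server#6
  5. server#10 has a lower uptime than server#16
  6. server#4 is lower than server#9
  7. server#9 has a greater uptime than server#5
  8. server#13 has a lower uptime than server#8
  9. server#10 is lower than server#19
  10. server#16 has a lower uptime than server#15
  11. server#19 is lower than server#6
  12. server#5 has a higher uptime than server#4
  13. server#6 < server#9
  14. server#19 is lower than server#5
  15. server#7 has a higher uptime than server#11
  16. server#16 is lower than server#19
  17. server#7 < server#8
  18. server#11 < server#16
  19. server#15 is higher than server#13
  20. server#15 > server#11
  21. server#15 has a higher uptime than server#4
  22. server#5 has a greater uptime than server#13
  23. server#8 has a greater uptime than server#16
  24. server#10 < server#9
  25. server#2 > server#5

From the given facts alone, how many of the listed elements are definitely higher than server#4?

Directly above server#4: server#16, server#15, server#5, server#9.
One step further: server#8, server#19, server#6, server#2 (8 so far).
No other element is forced above server#4 by the given relations, so the count is 8.

8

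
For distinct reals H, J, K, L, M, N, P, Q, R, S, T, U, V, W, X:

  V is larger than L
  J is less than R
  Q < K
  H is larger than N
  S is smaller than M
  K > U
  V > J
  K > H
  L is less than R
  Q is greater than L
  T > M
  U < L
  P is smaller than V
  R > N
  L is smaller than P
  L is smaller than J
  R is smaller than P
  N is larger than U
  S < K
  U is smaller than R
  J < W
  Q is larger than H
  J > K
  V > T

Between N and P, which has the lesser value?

N < H < Q < K < J < R < P, by transitivity through H, Q, K, J, R.
So N < P; N is the smaller of the two.

N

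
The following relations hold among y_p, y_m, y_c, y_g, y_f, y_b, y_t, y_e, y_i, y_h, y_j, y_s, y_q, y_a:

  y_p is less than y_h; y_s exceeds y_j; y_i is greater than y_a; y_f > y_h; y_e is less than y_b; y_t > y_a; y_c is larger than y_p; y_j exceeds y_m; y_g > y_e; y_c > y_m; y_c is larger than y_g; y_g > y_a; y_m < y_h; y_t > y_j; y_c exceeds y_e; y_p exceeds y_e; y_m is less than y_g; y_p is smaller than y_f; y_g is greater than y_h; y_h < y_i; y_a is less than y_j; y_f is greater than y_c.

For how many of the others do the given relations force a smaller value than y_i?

Directly below y_i: y_a, y_h.
One step further: y_p, y_m (4 so far).
One step further: y_e (5 so far).
No other element is forced below y_i by the given relations, so the count is 5.

5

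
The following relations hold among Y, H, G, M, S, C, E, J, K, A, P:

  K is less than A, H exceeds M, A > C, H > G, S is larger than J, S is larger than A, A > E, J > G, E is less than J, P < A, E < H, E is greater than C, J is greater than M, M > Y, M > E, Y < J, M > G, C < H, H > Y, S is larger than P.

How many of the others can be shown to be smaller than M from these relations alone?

4

Directly below M: G, E, Y.
One step further: C (4 so far).
No other element is forced below M by the given relations, so the count is 4.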